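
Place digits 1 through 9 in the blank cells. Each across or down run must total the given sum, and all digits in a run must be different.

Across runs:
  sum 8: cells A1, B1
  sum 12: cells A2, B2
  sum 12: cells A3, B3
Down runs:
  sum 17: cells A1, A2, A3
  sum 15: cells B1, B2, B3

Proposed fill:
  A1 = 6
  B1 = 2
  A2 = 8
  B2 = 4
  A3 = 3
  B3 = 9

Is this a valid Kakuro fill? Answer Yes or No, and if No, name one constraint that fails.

Yes

Across: 6+2=8; 8+4=12; 3+9=12. Down: 6+8+3=17; 2+4+9=15. No digit repeats within any run.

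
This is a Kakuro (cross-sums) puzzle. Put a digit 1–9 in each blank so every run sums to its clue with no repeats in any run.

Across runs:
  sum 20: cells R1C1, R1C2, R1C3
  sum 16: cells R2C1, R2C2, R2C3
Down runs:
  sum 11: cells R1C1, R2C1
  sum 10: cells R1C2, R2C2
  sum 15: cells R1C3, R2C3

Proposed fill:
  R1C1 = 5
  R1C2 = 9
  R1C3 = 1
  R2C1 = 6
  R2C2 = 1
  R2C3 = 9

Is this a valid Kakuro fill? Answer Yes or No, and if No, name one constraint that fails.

No — the down run R1C3–R2C3 sums to 10, not 15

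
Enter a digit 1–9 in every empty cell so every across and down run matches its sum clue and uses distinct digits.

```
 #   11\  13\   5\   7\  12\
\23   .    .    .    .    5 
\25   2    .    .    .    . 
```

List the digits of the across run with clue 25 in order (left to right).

R1C1 = 11 − 2 = 9 completes the 11 down.
R2C5 = 12 − 5 = 7 completes the 12 down.
No cell is forced outright now. R1C2 can only be 4 or 6 (the digits allowed by both its 23 across and its 13 down). If R1C2 = 6: then R2C2 would have to be in {1,3,4,5,6,8,9} for the 25 across but in {7} for the 13 down — contradiction. So R1C2 = 4.
R2C2 = 13 − 4 = 9 completes the 13 down.
Nothing is forced directly, so branch on R1C3, whose candidates are 2 or 3. If R1C3 = 3: that forces R1C4 = 2, after which R2C3 would have to be in {1,3,4,6} for the 25 across but in {2} for the 5 down — contradiction. So R1C3 = 2.
R1C4 = 23 − 20 = 3 completes the 23 across.
R2C3 = 5 − 2 = 3 completes the 5 down.
R2C4 = 25 − 21 = 4 completes the 25 across.

2 9 3 4 7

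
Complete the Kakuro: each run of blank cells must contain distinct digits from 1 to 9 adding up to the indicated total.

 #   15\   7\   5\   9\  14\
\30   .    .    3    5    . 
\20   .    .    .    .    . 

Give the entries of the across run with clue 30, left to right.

7 6 3 5 9

Given what's placed, R1C2 must be 6 to fit the 30 across and 7 down.
R1C5 = 9: the only remaining digit allowed by both the 30 across and the 14 down.
R2C2 = 7 − 6 = 1 completes the 7 down.
R2C3 = 5 − 3 = 2 completes the 5 down.
R2C4 = 9 − 5 = 4 completes the 9 down.
R2C5 = 14 − 9 = 5 completes the 14 down.
R1C1 = 30 − 23 = 7 completes the 30 across.
R2C1 = 20 − 12 = 8 completes the 20 across.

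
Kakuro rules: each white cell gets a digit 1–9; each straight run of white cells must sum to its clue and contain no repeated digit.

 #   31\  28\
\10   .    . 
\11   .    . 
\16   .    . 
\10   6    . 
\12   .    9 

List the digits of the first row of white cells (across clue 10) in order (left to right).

8 2

16 in 2 cells must be {7,9}.
Given what's placed, R3C2 must be 7 to fit the 16 across and 28 down.
R4C2 = 10 − 6 = 4 completes the 10 across.
R5C1 = 12 − 9 = 3 completes the 12 across.
R3C1 = 16 − 7 = 9 completes the 16 across.
Given what's placed, R1C1 must be 8 to fit the 10 across and 31 down.
R1C2 = 10 − 8 = 2 completes the 10 across.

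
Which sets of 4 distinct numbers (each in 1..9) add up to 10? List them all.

{1,2,3,4}

4 distinct digits from 1–9 sum between 10 and 30.
Only one set works: {1,2,3,4}.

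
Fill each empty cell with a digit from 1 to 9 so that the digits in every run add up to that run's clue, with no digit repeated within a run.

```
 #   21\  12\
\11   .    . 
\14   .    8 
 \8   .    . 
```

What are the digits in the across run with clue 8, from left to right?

R1C2 = 3: the only remaining digit allowed by both the 11 across and the 12 down.
R2C1 = 14 − 8 = 6 completes the 14 across.
Given what's placed, R3C1 must be 7 to fit the 8 across and 21 down.
R3C2 = 8 − 7 = 1 completes the 8 across.
R1C1 = 11 − 3 = 8 completes the 11 across.

7, 1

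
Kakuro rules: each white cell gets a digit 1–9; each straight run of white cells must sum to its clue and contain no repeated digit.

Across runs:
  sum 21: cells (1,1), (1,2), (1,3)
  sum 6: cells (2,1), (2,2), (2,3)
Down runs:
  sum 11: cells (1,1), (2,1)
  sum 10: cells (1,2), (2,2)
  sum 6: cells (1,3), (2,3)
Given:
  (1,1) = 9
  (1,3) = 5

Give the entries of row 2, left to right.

2, 3, 1

6 in 3 cells must be {1,2,3}.
(1,2) = 21 − 14 = 7 completes the 21 across.
(2,1) = 11 − 9 = 2 completes the 11 down.
(2,2) = 10 − 7 = 3 completes the 10 down.
(2,3) = 6 − 5 = 1 completes the 6 across.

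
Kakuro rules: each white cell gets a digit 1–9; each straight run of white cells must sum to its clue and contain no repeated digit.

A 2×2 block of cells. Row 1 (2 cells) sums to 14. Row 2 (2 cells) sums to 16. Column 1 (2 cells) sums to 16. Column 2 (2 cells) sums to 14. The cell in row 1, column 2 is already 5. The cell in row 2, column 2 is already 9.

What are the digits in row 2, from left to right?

16 in 2 cells must be {7,9}.
(1,1) = 14 − 5 = 9 completes the 14 across.
(2,1) = 16 − 9 = 7 completes the 16 across.

7, 9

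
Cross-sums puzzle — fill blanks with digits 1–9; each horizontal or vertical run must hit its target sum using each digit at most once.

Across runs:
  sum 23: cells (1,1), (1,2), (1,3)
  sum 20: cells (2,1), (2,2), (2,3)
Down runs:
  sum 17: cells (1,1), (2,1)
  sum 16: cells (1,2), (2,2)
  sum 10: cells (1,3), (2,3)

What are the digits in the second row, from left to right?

9, 7, 4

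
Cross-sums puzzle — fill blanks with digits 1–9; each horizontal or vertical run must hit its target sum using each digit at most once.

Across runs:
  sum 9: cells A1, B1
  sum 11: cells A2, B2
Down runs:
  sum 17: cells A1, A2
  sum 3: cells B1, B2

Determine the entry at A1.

8

17 in 2 cells must be {8,9}; 3 in 2 cells must be {1,2}.
The 9 across and the 17 down share only 8, so A1 = 8.
B1 = 9 − 8 = 1 completes the 9 across.
A2 = 17 − 8 = 9 completes the 17 down.
B2 = 11 − 9 = 2 completes the 11 across.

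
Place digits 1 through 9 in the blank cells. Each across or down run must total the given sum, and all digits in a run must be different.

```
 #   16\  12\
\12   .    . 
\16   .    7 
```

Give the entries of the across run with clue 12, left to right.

7, 5

16 in 2 cells must be {7,9}.
R1C2 = 12 − 7 = 5 completes the 12 down.
R2C1 = 16 − 7 = 9 completes the 16 across.
R1C1 = 12 − 5 = 7 completes the 12 across.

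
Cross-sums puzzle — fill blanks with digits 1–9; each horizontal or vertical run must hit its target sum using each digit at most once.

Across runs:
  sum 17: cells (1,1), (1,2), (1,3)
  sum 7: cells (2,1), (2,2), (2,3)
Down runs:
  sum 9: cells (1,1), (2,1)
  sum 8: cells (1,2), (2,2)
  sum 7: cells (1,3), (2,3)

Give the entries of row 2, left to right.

7 in 3 cells must be {1,2,4}.
Nothing is forced directly, so branch on (2,3), whose candidates are 1 or 2 or 4. If (2,3) = 1: that forces (1,3) = 6, (2,2) = 2, after which (1,2) would have to be in {2,3,4,7,8,9} for the 17 across but in {6} for the 8 down — contradiction. If (2,3) = 2: that forces (1,3) = 5, (2,2) = 1, after which (1,2) would have to be in {3,4,8,9} for the 17 across but in {7} for the 8 down — contradiction. So (2,3) = 4.
(1,3) = 7 − 4 = 3 completes the 7 down.
Nothing is forced directly, so branch on (1,2), whose candidates are 5 or 6. If (1,2) = 5: then (1,1) would have to be in {9} for the 17 across but in {1,2,3,4,5,6,7,8} for the 9 down — contradiction. So (1,2) = 6.
(1,1) = 17 − 9 = 8 completes the 17 across.
(2,1) = 9 − 8 = 1 completes the 9 down.
(2,2) = 7 − 5 = 2 completes the 7 across.

1, 2, 4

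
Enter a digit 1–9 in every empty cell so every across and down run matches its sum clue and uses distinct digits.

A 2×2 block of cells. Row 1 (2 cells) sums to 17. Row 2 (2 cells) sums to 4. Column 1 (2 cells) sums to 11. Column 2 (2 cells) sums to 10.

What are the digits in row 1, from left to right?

17 in 2 cells must be {8,9}; 4 in 2 cells must be {1,3}.
The 4 across and the 11 down share only 3, so (2,1) = 3.
(2,2) = 4 − 3 = 1 completes the 4 across.
(1,1) = 11 − 3 = 8 completes the 11 down.
(1,2) = 17 − 8 = 9 completes the 17 across.

8 9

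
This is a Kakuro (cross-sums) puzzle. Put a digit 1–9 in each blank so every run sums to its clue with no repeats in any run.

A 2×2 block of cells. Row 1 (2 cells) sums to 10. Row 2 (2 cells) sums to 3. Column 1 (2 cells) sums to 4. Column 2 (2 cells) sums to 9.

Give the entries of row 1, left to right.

3 7

3 in 2 cells must be {1,2}; 4 in 2 cells must be {1,3}.
The 3 across and the 4 down share only 1, so (2,1) = 1.
(2,2) = 3 − 1 = 2 completes the 3 across.
(1,1) = 4 − 1 = 3 completes the 4 down.
(1,2) = 10 − 3 = 7 completes the 10 across.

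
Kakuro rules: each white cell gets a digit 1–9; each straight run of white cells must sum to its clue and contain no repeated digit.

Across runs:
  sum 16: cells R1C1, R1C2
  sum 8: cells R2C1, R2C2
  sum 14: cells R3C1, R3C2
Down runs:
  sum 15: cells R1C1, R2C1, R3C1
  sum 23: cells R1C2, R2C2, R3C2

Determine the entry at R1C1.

7

16 in 2 cells must be {7,9}; 23 in 3 cells must be {6,8,9}.
The 16 across and the 23 down share only 9, so R1C2 = 9.
Given what's placed, R2C2 must be 6 to fit the 8 across and 23 down.
R3C2 = 23 − 15 = 8 completes the 23 down.
R1C1 = 16 − 9 = 7 completes the 16 across.
R2C1 = 8 − 6 = 2 completes the 8 across.
R3C1 = 14 − 8 = 6 completes the 14 across.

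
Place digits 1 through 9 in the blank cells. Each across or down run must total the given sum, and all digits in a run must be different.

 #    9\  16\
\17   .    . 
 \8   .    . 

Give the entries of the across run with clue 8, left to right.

17 in 2 cells must be {8,9}; 16 in 2 cells must be {7,9}.
The 17 across and the 9 down share only 8, so R1C1 = 8.
R1C2 = 17 − 8 = 9 completes the 17 across.
R2C1 = 9 − 8 = 1 completes the 9 down.
R2C2 = 8 − 1 = 7 completes the 8 across.

1 7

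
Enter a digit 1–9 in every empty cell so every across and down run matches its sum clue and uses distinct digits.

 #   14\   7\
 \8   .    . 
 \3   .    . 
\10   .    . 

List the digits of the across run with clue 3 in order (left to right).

3 in 2 cells must be {1,2}; 7 in 3 cells must be {1,2,4}.
Nothing is forced directly, so branch on R1C2, whose candidates are 1 or 2. If R1C2 = 2: that forces R1C1 = 6, R2C1 = 1, after which R2C2 would have to be in {2} for the 3 across but in {1,4} for the 7 down — contradiction. So R1C2 = 1.
R1C1 = 8 − 1 = 7 completes the 8 across.
Given what's placed, R2C2 must be 2 to fit the 3 across and 7 down.
R3C2 = 7 − 3 = 4 completes the 7 down.
R2C1 = 3 − 2 = 1 completes the 3 across.
R3C1 = 10 − 4 = 6 completes the 10 across.

1 2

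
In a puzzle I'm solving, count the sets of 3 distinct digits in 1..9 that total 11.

5

3 distinct digits from 1–9 sum between 6 and 24.
Enumerating: {1,2,8}, {1,3,7}, {1,4,6}, {2,3,6}, {2,4,5}.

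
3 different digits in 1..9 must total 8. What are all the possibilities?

3 distinct digits from 1–9 sum between 6 and 24.

{1,2,5}; {1,3,4}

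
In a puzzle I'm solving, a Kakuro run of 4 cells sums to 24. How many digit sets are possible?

4 distinct digits from 1–9 sum between 10 and 30.

8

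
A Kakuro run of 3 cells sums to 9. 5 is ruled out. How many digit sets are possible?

2

3 distinct digits from 1–9 sum between 6 and 24.
Dropping sets that contain 5.
Enumerating: {1,2,6}, {2,3,4}.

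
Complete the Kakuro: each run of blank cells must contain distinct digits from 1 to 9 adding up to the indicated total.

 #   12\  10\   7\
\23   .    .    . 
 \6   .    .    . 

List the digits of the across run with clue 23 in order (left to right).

23 in 3 cells must be {6,8,9}; 6 in 3 cells must be {1,2,3}.
The 23 across and the 7 down share only 6, so R1C3 = 6.
The 6 across and the 12 down share only 3, so R2C1 = 3.
R2C3 = 7 − 6 = 1 completes the 7 down.
R1C1 = 12 − 3 = 9 completes the 12 down.
R1C2 = 23 − 15 = 8 completes the 23 across.
R2C2 = 6 − 4 = 2 completes the 6 across.

9, 8, 6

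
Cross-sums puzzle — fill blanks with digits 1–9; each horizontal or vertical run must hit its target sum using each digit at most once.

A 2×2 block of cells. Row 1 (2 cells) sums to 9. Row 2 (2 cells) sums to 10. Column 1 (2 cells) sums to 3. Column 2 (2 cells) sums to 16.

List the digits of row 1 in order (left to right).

2 7

3 in 2 cells must be {1,2}; 16 in 2 cells must be {7,9}.
The 9 across and the 16 down share only 7, so (1,2) = 7.
(2,2) = 16 − 7 = 9 completes the 16 down.
(1,1) = 9 − 7 = 2 completes the 9 across.
(2,1) = 10 − 9 = 1 completes the 10 across.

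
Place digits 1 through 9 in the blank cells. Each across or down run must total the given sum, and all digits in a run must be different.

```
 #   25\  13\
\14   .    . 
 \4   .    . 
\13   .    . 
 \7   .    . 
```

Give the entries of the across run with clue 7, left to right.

4 in 2 cells must be {1,3}.
Nothing is forced directly, so branch on R2C1, whose candidates are 1 or 3. If R2C1 = 1: that forces R2C2 = 3, after which R4C1 would have to be in {1,2,3,4,5,6} for the 7 across but in {7,8,9} for the 25 down — contradiction. So R2C1 = 3.
R2C2 = 4 − 3 = 1 completes the 4 across.
Nothing is forced directly, so branch on R1C2, whose candidates are 5 or 6. If R1C2 = 5: that forces R1C1 = 9, R3C2 = 4, R4C2 = 3, after which R3C1 would have to be in {9} for the 13 across but in {5,6,7,8} for the 25 down — contradiction. So R1C2 = 6.
R1C1 = 14 − 6 = 8 completes the 14 across.
R3C2 = 4: the only remaining digit allowed by both the 13 across and the 13 down.
Given what's placed, R4C1 must be 5 to fit the 7 across and 25 down.
R4C2 = 7 − 5 = 2 completes the 7 across.

5, 2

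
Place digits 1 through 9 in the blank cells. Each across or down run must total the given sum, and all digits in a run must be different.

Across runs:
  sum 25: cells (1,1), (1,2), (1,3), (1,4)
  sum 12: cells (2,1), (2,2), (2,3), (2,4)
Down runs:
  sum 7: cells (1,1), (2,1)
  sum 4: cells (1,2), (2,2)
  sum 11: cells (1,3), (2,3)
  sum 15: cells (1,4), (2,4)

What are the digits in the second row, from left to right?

2 1 3 6

4 in 2 cells must be {1,3}.
Only 6 fits (2,4) under both its across sum 12 and down sum 15.
(1,4) = 15 − 6 = 9 completes the 15 down.
Nothing is forced directly, so branch on (1,2), whose candidates are 1 or 3. If (1,2) = 1: then (1,1) would have to be in {7,8} for the 25 across but in {1,2,3,4,5,6} for the 7 down — contradiction. So (1,2) = 3.
(2,2) = 4 − 3 = 1 completes the 4 down.
No cell is forced outright now. (2,1) can only be 2 or 3 (the digits allowed by both its 12 across and its 7 down). If (2,1) = 3: then (1,1) would have to be in {5,6,7,8} for the 25 across but in {4} for the 7 down — contradiction. So (2,1) = 2.
(1,1) = 7 − 2 = 5 completes the 7 down.
(1,3) = 25 − 17 = 8 completes the 25 across.
(2,3) = 12 − 9 = 3 completes the 12 across.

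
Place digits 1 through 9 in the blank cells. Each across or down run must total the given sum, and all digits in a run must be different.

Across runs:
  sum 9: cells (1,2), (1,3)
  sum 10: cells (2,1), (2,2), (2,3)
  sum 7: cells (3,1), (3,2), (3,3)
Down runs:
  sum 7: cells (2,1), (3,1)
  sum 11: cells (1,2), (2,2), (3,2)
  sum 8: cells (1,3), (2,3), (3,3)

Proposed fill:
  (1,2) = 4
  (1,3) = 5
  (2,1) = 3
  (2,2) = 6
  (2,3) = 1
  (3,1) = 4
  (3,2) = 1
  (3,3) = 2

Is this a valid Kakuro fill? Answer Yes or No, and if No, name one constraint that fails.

Across: 4+5=9; 3+6+1=10; 4+1+2=7. Down: 3+4=7; 4+6+1=11; 5+1+2=8. No digit repeats within any run.

Yes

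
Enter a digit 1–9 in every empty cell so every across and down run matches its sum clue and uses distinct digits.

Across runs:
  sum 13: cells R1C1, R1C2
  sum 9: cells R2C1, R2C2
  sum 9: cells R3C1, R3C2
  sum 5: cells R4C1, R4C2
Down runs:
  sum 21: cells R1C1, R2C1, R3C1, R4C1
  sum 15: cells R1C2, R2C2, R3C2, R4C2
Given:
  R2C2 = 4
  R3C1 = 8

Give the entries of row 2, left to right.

R2C1 = 9 − 4 = 5 completes the 9 across.
R3C2 = 9 − 8 = 1 completes the 9 across.
No cell is forced outright now. R1C1 can only be 6 or 7 (the digits allowed by both its 13 across and its 21 down). If R1C1 = 7: then R1C2 would have to be in {6} for the 13 across but in {2,3,7,8} for the 15 down — contradiction. So R1C1 = 6.
R1C2 = 13 − 6 = 7 completes the 13 across.
R4C1 = 21 − 19 = 2 completes the 21 down.
R4C2 = 5 − 2 = 3 completes the 5 across.

5 4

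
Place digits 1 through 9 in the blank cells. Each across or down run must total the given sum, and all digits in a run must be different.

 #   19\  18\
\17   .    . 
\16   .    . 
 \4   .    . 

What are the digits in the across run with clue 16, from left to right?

17 in 2 cells must be {8,9}; 16 in 2 cells must be {7,9}; 4 in 2 cells must be {1,3}.
The 4 across and the 19 down share only 3, so R3C1 = 3.
R3C2 = 4 − 3 = 1 completes the 4 across.
Given what's placed, R1C1 must be 9 to fit the 17 across and 19 down.
R1C2 = 17 − 9 = 8 completes the 17 across.
R2C1 = 19 − 12 = 7 completes the 19 down.
R2C2 = 16 − 7 = 9 completes the 16 across.

7, 9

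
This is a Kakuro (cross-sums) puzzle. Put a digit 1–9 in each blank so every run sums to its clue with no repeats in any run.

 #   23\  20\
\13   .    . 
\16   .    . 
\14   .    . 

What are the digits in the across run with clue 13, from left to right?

16 in 2 cells must be {7,9}; 23 in 3 cells must be {6,8,9}.
The 16 across and the 23 down share only 9, so R2C1 = 9.
R2C2 = 16 − 9 = 7 completes the 16 across.
Nothing is forced directly, so branch on R1C1, whose candidates are 6 or 8. If R1C1 = 6: then R1C2 would have to be in {7} for the 13 across but in {4,5,8,9} for the 20 down — contradiction. So R1C1 = 8.
R1C2 = 13 − 8 = 5 completes the 13 across.
R3C1 = 23 − 17 = 6 completes the 23 down.
R3C2 = 14 − 6 = 8 completes the 14 across.

8 5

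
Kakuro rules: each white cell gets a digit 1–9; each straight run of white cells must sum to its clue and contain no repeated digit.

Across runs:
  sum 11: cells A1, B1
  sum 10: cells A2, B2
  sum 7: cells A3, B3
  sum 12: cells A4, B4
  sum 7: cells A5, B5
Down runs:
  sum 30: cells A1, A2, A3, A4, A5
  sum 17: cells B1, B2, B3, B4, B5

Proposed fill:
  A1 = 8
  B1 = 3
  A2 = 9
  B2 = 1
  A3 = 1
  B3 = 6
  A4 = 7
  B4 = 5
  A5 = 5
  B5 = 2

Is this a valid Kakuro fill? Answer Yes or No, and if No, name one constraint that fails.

Across: 8+3=11; 9+1=10; 1+6=7; 7+5=12; 5+2=7. Down: 8+9+1+7+5=30; 3+1+6+5+2=17. No digit repeats within any run.

Yes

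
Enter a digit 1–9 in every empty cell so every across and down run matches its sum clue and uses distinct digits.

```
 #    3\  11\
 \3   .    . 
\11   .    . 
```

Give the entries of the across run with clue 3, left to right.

1 2

3 in 2 cells must be {1,2}.
The 3 across and the 11 down share only 2, so R1C2 = 2.
The 11 across and the 3 down share only 2, so R2C1 = 2.
R2C2 = 11 − 2 = 9 completes the 11 across.
R1C1 = 3 − 2 = 1 completes the 3 across.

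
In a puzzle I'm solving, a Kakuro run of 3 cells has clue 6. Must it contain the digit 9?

No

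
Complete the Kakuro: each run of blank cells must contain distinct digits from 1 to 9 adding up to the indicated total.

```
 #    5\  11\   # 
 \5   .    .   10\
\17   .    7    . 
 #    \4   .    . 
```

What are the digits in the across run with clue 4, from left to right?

3, 1

4 in 2 cells must be {1,3}.
Nothing is forced directly, so branch on R3C3, whose candidates are 1 or 3. If R3C3 = 3: then R2C3 would have to be in {1,2,4,6,8,9} for the 17 across but in {7} for the 10 down — contradiction. So R3C3 = 1.
R2C3 = 10 − 1 = 9 completes the 10 down.
R3C2 = 4 − 1 = 3 completes the 4 across.
R1C2 = 11 − 10 = 1 completes the 11 down.
R2C1 = 17 − 16 = 1 completes the 17 across.
R1C1 = 5 − 1 = 4 completes the 5 across.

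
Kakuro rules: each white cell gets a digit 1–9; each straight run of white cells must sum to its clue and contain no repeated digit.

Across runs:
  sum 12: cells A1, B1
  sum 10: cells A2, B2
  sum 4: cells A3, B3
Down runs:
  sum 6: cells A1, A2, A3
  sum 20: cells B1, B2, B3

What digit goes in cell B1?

4 in 2 cells must be {1,3}; 6 in 3 cells must be {1,2,3}.
The 12 across and the 6 down share only 3, so A1 = 3.
B1 = 12 − 3 = 9 completes the 12 across.
Given what's placed, A3 must be 1 to fit the 4 across and 6 down.
B3 = 4 − 1 = 3 completes the 4 across.
A2 = 6 − 4 = 2 completes the 6 down.
B2 = 10 − 2 = 8 completes the 10 across.

9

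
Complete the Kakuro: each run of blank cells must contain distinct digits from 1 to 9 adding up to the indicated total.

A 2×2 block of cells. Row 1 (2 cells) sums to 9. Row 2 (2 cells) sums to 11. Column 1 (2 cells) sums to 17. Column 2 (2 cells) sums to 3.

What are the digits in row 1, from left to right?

17 in 2 cells must be {8,9}; 3 in 2 cells must be {1,2}.
The 9 across and the 17 down share only 8, so (1,1) = 8.
(1,2) = 9 − 8 = 1 completes the 9 across.
(2,1) = 17 − 8 = 9 completes the 17 down.
(2,2) = 11 − 9 = 2 completes the 11 across.

8 1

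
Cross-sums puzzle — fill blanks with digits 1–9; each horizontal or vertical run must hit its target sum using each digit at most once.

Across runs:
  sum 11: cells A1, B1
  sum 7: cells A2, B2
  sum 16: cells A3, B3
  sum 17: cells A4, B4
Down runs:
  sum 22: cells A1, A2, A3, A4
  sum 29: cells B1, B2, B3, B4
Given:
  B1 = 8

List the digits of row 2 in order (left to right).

2 5

16 in 2 cells must be {7,9}; 17 in 2 cells must be {8,9}; 29 in 4 cells must be {5,7,8,9}.
A1 = 11 − 8 = 3 completes the 11 across.
B2 = 5: the only remaining digit allowed by both the 7 across and the 29 down.
B4 = 9: the only remaining digit allowed by both the 17 across and the 29 down.
A2 = 7 − 5 = 2 completes the 7 across.
Given what's placed, A3 must be 9 to fit the 16 across and 22 down.
B3 = 16 − 9 = 7 completes the 16 across.
A4 = 17 − 9 = 8 completes the 17 across.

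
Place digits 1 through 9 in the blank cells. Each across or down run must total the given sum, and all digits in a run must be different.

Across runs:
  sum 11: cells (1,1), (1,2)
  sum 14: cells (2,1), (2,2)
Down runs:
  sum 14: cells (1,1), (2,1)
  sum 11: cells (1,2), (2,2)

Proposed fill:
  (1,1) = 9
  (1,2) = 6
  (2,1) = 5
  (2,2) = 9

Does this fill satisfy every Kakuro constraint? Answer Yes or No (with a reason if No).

No — the across run (1,1)–(1,2) sums to 15, not 11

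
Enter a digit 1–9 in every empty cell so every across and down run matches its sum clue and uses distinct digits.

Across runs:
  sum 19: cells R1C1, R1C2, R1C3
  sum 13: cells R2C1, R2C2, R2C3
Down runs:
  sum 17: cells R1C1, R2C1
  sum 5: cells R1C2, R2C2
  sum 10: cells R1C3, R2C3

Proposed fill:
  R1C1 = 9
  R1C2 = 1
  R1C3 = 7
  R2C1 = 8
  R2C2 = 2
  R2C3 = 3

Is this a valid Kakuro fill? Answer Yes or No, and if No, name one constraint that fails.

No — the down run R1C2–R2C2 sums to 3, not 5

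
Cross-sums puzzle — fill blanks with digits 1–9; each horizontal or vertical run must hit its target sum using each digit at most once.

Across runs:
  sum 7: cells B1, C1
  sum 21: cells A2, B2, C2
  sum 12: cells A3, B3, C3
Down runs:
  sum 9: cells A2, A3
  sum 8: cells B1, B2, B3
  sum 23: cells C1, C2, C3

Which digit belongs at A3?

1

23 in 3 cells must be {6,8,9}.
Only 6 fits C1 under both its across sum 7 and down sum 23.
B1 = 7 − 6 = 1 completes the 7 across.
Nothing is forced directly, so branch on C2, whose candidates are 8 or 9. If C2 = 8: that forces B2 = 4, B3 = 3, after which C3 would have to be in {1,2,4,5,7,8} for the 12 across but in {9} for the 23 down — contradiction. So C2 = 9.
C3 = 23 − 15 = 8 completes the 23 down.
B3 = 3: the only remaining digit allowed by both the 12 across and the 8 down.
B2 = 8 − 4 = 4 completes the 8 down.
A3 = 12 − 11 = 1 completes the 12 across.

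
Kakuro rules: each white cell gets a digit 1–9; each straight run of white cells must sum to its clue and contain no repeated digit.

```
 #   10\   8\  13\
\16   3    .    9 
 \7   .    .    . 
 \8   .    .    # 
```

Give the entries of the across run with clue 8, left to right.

5 3

7 in 3 cells must be {1,2,4}.
R1C2 = 16 − 12 = 4 completes the 16 across.
Given what's placed, R2C2 must be 1 to fit the 7 across and 8 down.
R2C3 = 13 − 9 = 4 completes the 13 down.
R3C2 = 8 − 5 = 3 completes the 8 down.
R2C1 = 7 − 5 = 2 completes the 7 across.
R3C1 = 8 − 3 = 5 completes the 8 across.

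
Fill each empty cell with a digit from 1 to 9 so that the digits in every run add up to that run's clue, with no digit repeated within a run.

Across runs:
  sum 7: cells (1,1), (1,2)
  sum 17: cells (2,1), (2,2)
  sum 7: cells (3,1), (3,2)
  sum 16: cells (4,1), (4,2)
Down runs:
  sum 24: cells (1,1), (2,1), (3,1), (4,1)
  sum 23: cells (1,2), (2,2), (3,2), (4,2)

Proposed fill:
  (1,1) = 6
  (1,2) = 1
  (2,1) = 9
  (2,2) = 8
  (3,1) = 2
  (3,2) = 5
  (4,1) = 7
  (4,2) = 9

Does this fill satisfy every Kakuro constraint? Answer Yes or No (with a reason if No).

Yes

Across: 6+1=7; 9+8=17; 2+5=7; 7+9=16. Down: 6+9+2+7=24; 1+8+5+9=23. No digit repeats within any run.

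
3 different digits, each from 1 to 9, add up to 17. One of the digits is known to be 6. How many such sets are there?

3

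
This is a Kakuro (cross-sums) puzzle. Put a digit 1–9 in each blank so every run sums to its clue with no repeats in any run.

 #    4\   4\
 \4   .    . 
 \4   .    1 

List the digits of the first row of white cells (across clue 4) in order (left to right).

1 3

4 in 2 cells must be {1,3}.
R1C2 = 4 − 1 = 3 completes the 4 down.
R2C1 = 4 − 1 = 3 completes the 4 across.
R1C1 = 4 − 3 = 1 completes the 4 across.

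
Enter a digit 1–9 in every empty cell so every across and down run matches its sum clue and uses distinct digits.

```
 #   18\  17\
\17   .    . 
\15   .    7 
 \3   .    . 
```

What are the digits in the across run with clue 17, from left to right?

9 8

17 in 2 cells must be {8,9}; 3 in 2 cells must be {1,2}.
R2C1 = 15 − 7 = 8 completes the 15 across.
R3C1 = 1: the only remaining digit allowed by both the 3 across and the 18 down.
R3C2 = 3 − 1 = 2 completes the 3 across.
R1C1 = 18 − 9 = 9 completes the 18 down.
R1C2 = 17 − 9 = 8 completes the 17 across.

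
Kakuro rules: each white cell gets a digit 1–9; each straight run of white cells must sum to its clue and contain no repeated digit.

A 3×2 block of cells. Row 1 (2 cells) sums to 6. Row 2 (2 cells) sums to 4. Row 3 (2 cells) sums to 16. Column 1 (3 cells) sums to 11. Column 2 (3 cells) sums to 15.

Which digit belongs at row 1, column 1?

1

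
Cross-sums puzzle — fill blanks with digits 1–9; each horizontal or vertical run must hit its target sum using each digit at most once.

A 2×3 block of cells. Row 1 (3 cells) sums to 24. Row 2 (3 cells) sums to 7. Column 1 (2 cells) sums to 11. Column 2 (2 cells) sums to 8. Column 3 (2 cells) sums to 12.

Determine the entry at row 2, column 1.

2

24 in 3 cells must be {7,8,9}; 7 in 3 cells must be {1,2,4}.
The 24 across and the 8 down share only 7, so (1,2) = 7.
(2,2) = 8 − 7 = 1 completes the 8 down.
Given what's placed, (2,3) must be 4 to fit the 7 across and 12 down.
(1,3) = 12 − 4 = 8 completes the 12 down.
(2,1) = 7 − 5 = 2 completes the 7 across.
(1,1) = 24 − 15 = 9 completes the 24 across.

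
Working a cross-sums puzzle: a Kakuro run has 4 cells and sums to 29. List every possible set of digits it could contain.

{5,7,8,9}

4 distinct digits from 1–9 sum between 10 and 30.
Only one set works: {5,7,8,9}.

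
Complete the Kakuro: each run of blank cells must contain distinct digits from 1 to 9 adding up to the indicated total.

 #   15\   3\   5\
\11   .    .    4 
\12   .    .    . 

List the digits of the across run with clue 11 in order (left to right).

6 1 4

3 in 2 cells must be {1,2}.
R1C1 = 6: the only remaining digit allowed by both the 11 across and the 15 down.
R1C2 = 11 − 10 = 1 completes the 11 across.
R2C1 = 15 − 6 = 9 completes the 15 down.
R2C2 = 3 − 1 = 2 completes the 3 down.
R2C3 = 12 − 11 = 1 completes the 12 across.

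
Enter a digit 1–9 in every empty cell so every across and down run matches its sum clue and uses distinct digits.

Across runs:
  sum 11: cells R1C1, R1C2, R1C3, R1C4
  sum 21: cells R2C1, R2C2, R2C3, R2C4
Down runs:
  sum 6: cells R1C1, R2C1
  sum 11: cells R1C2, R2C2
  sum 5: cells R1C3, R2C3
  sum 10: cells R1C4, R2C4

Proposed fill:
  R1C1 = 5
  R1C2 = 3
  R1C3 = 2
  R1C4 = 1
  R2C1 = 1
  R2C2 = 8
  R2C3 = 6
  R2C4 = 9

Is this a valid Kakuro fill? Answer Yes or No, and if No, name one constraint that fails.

No — the down run R1C3–R2C3 sums to 8, not 5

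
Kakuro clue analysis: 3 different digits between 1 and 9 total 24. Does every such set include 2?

No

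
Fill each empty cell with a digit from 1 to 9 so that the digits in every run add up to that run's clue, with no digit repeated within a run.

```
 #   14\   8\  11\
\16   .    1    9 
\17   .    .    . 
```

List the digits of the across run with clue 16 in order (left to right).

R1C1 = 16 − 10 = 6 completes the 16 across.
R2C1 = 14 − 6 = 8 completes the 14 down.
R2C2 = 8 − 1 = 7 completes the 8 down.
R2C3 = 17 − 15 = 2 completes the 17 across.

6 1 9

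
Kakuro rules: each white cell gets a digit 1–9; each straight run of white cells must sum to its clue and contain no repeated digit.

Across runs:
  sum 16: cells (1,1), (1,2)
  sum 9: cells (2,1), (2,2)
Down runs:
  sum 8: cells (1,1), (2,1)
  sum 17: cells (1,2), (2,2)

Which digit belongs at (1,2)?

16 in 2 cells must be {7,9}; 17 in 2 cells must be {8,9}.
The 16 across and the 8 down share only 7, so (1,1) = 7.
(1,2) = 16 − 7 = 9 completes the 16 across.
(2,1) = 8 − 7 = 1 completes the 8 down.
(2,2) = 9 − 1 = 8 completes the 9 across.

9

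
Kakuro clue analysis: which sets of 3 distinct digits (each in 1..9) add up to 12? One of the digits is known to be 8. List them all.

3 distinct digits from 1–9 sum between 6 and 24.
Keeping only sets containing 8.
Only one set works: {1,3,8}.

{1,3,8}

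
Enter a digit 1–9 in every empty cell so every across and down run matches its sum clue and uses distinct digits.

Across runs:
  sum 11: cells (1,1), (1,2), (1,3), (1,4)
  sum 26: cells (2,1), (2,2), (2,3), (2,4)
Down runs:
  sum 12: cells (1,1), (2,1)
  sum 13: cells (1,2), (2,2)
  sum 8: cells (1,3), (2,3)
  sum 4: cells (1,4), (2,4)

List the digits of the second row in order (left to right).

9 8 6 3

11 in 4 cells must be {1,2,3,5}; 4 in 2 cells must be {1,3}.
Only 5 fits (1,2) under both its across sum 11 and down sum 13.
(2,2) = 13 − 5 = 8 completes the 13 down.
Given what's placed, (2,4) must be 3 to fit the 26 across and 4 down.
(1,1) = 3: the only remaining digit allowed by both the 11 across and the 12 down.
(1,4) = 4 − 3 = 1 completes the 4 down.
(2,1) = 12 − 3 = 9 completes the 12 down.
(2,3) = 26 − 20 = 6 completes the 26 across.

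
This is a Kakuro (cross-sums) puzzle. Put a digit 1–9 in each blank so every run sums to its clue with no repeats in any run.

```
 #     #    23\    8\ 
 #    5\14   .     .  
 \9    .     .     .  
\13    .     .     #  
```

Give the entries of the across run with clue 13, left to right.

4, 9

23 in 3 cells must be {6,8,9}.
The 9 across and the 23 down share only 6, so R2C2 = 6.
Intersecting the 13 across with the 5 down forces R3C1 = 4.
R3C2 = 13 − 4 = 9 completes the 13 across.
R1C2 = 23 − 15 = 8 completes the 23 down.
R1C3 = 14 − 8 = 6 completes the 14 across.
R2C1 = 5 − 4 = 1 completes the 5 down.
R2C3 = 9 − 7 = 2 completes the 9 across.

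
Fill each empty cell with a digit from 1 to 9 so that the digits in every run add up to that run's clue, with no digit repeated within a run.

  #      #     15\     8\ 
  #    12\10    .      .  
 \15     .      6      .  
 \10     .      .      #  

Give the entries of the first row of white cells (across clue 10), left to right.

7, 3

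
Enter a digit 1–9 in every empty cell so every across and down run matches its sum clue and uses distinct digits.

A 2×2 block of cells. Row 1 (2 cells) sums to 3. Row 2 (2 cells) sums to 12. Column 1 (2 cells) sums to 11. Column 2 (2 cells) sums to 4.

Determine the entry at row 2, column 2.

3

3 in 2 cells must be {1,2}; 4 in 2 cells must be {1,3}.
The 3 across and the 11 down share only 2, so (1,1) = 2.
(1,2) = 3 − 2 = 1 completes the 3 across.
(2,1) = 11 − 2 = 9 completes the 11 down.
(2,2) = 12 − 9 = 3 completes the 12 across.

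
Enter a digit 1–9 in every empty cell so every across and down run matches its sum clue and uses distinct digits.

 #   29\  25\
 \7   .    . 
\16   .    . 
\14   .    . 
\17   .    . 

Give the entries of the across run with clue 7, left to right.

5 2

16 in 2 cells must be {7,9}; 17 in 2 cells must be {8,9}; 29 in 4 cells must be {5,7,8,9}.
Only 5 fits R1C1 under both its across sum 7 and down sum 29.
R1C2 = 7 − 5 = 2 completes the 7 across.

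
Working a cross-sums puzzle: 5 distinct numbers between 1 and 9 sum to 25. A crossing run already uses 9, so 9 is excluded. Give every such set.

{1,3,6,7,8}; {1,4,5,7,8}; {2,3,5,7,8}; {2,4,5,6,8}; {3,4,5,6,7}

5 distinct digits from 1–9 sum between 15 and 35.
Dropping sets that contain 9.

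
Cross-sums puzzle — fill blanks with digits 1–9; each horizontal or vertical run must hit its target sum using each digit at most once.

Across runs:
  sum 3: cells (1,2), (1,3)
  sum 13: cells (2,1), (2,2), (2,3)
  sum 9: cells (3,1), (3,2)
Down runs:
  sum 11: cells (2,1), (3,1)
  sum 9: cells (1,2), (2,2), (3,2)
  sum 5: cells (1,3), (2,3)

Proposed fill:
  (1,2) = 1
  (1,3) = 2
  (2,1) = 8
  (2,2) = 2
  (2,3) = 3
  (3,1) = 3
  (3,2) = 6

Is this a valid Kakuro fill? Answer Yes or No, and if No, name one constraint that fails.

Yes

Across: 1+2=3; 8+2+3=13; 3+6=9. Down: 8+3=11; 1+2+6=9; 2+3=5. No digit repeats within any run.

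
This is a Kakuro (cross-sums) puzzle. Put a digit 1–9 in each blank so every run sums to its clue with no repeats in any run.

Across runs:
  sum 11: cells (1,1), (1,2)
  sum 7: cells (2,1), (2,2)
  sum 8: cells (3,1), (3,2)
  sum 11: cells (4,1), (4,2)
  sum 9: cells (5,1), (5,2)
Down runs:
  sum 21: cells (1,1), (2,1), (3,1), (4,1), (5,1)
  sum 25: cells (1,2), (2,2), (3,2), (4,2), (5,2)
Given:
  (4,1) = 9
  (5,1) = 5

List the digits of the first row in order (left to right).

(4,2) = 11 − 9 = 2 completes the 11 across.
(5,2) = 9 − 5 = 4 completes the 9 across.
Nothing is forced directly, so branch on (1,1), whose candidates are 2 or 4. If (1,1) = 4: that forces (1,2) = 7, (2,2) = 3, after which (3,2) would have to be in {1,2,3,5,6,7} for the 8 across but in {9} for the 25 down — contradiction. So (1,1) = 2.
(1,2) = 11 − 2 = 9 completes the 11 across.
(2,2) = 3: the only remaining digit allowed by both the 7 across and the 25 down.
(3,1) = 1: the only remaining digit allowed by both the 8 across and the 21 down.
(3,2) = 8 − 1 = 7 completes the 8 across.
(2,1) = 7 − 3 = 4 completes the 7 across.

2 9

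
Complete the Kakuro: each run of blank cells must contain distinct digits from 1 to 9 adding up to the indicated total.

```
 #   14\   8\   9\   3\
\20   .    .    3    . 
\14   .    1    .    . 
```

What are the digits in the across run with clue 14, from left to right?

5 1 6 2

3 in 2 cells must be {1,2}.
R1C2 = 8 − 1 = 7 completes the 8 down.
R2C3 = 9 − 3 = 6 completes the 9 down.
Given what's placed, R2C4 must be 2 to fit the 14 across and 3 down.
R1C4 = 3 − 2 = 1 completes the 3 down.
R2C1 = 14 − 9 = 5 completes the 14 across.
R1C1 = 20 − 11 = 9 completes the 20 across.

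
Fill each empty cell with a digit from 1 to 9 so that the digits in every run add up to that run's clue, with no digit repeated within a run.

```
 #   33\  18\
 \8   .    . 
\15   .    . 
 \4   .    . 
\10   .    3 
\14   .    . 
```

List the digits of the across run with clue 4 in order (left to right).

4 in 2 cells must be {1,3}.
The 4 across and the 33 down share only 3, so R3C1 = 3.
R3C2 = 4 − 3 = 1 completes the 4 across.

3 1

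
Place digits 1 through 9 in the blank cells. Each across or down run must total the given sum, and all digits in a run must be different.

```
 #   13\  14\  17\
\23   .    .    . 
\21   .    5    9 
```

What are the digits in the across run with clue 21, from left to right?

7 5 9

23 in 3 cells must be {6,8,9}; 17 in 2 cells must be {8,9}.
R1C2 = 14 − 5 = 9 completes the 14 down.
R1C3 = 17 − 9 = 8 completes the 17 down.
R2C1 = 21 − 14 = 7 completes the 21 across.
R1C1 = 23 − 17 = 6 completes the 23 across.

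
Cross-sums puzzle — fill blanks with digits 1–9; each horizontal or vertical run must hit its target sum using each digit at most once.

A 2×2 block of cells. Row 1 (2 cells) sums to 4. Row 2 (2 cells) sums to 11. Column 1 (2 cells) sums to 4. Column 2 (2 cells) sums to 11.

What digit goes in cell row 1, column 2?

3

4 in 2 cells must be {1,3}.
The 4 across and the 11 down share only 3, so (1,2) = 3.
The 11 across and the 4 down share only 3, so (2,1) = 3.
(2,2) = 11 − 3 = 8 completes the 11 across.
(1,1) = 4 − 3 = 1 completes the 4 across.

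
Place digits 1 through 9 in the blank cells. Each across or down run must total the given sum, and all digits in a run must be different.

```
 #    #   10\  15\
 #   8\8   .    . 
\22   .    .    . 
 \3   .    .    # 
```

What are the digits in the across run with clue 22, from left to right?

6 7 9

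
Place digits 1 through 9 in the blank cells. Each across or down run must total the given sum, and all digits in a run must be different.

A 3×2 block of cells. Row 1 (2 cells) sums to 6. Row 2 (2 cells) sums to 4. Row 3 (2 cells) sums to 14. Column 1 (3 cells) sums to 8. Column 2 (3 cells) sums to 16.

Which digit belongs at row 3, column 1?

5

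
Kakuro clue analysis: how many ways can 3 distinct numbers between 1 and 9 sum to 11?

5

3 distinct digits from 1–9 sum between 6 and 24.
Enumerating: {1,2,8}, {1,3,7}, {1,4,6}, {2,3,6}, {2,4,5}.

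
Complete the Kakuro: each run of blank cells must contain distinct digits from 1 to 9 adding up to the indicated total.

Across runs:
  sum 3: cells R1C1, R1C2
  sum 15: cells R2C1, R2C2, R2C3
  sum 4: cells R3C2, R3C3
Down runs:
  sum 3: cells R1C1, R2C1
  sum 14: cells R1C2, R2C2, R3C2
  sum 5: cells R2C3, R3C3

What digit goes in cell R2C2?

3 in 2 cells must be {1,2}; 4 in 2 cells must be {1,3}.
Nothing is forced directly, so branch on R3C2, whose candidates are 1 or 3. If R3C2 = 1: then R1C2 would have to be in {1,2} for the 3 across but in {4,5,6,7,8,9} for the 14 down — contradiction. So R3C2 = 3.
R1C2 = 2: the only remaining digit allowed by both the 3 across and the 14 down.
R2C2 = 14 − 5 = 9 completes the 14 down.
R3C3 = 4 − 3 = 1 completes the 4 across.
R1C1 = 3 − 2 = 1 completes the 3 across.
R2C1 = 3 − 1 = 2 completes the 3 down.
R2C3 = 15 − 11 = 4 completes the 15 across.

9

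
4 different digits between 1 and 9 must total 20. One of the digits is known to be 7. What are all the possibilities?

{1,3,7,9}; {1,4,7,8}; {2,3,7,8}; {2,5,6,7}; {3,4,6,7}

4 distinct digits from 1–9 sum between 10 and 30.
Keeping only sets containing 7.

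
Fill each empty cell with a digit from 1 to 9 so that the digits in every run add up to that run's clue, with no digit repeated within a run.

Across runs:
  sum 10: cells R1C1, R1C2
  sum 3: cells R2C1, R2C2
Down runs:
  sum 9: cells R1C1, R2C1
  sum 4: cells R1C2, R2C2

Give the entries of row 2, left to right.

3 in 2 cells must be {1,2}; 4 in 2 cells must be {1,3}.
The 3 across and the 4 down share only 1, so R2C2 = 1.
R1C2 = 4 − 1 = 3 completes the 4 down.
R2C1 = 3 − 1 = 2 completes the 3 across.
R1C1 = 10 − 3 = 7 completes the 10 across.

2 1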